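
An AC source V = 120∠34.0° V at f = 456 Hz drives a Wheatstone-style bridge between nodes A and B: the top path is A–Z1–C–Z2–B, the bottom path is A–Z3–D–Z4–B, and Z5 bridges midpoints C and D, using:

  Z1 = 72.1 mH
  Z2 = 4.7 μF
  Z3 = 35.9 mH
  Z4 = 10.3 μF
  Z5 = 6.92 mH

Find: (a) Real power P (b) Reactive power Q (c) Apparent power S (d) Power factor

Step 1 — Angular frequency: ω = 2π·f = 2π·456 = 2865 rad/s.
Step 2 — Component impedances:
  Z1: Z = jωL = j·2865·0.0721 = 0 + j206.6 Ω
  Z2: Z = 1/(jωC) = -j/(ω·C) = 0 - j74.26 Ω
  Z3: Z = jωL = j·2865·0.0359 = 0 + j102.9 Ω
  Z4: Z = 1/(jωC) = -j/(ω·C) = 0 - j33.89 Ω
  Z5: Z = jωL = j·2865·0.00692 = 0 + j19.83 Ω
Step 3 — Bridge requires nodal analysis (the Z5 bridge couples midpoints C and D, so the two paths cannot be reduced to a simple series/parallel combination). Setting node B to ground and injecting 1 A at node A, the 3-node admittance system at A, C, D solves to V_A = Z_AB = 0 + j45.41 Ω = 45.41∠90.0° Ω.
Step 4 — Source phasor: V = 120∠34.0° V = 99.48 + j67.1 V.
Step 5 — Current: I = V / Z = 1.478 - j2.191 A = 2.643∠-56.0° A.
Step 6 — Complex power: S = V·I* = 0 + j317.1 VA.
Step 7 — Real power: P = Re(S) = 0 W.
Step 8 — Reactive power: Q = Im(S) = 317.1 VAR.
Step 9 — Apparent power: |S| = 317.1 VA.
Step 10 — Power factor: PF = P/|S| = 0 (lagging).

(a) P = 0 W  (b) Q = 317.1 VAR  (c) S = 317.1 VA  (d) PF = 0 (lagging)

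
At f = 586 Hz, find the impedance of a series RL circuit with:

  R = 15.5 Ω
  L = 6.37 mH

Step 1 — Angular frequency: ω = 2π·f = 2π·586 = 3682 rad/s.
Step 2 — Component impedances:
  R: Z = R = 15.5 Ω
  L: Z = jωL = j·3682·0.00637 = 0 + j23.45 Ω
Step 3 — Series combination: Z_total = R + L = 15.5 + j23.45 Ω = 28.11∠56.5° Ω.

Z = 15.5 + j23.45 Ω = 28.11∠56.5° Ω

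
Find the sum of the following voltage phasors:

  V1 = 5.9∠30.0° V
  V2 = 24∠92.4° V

Step 1 — Convert each phasor to rectangular form:
  V1 = 5.9·(cos(30.0°) + j·sin(30.0°)) = 5.11 + j2.95 V
  V2 = 24·(cos(92.4°) + j·sin(92.4°)) = -1.005 + j23.98 V
Step 2 — Sum components: V_total = 4.105 + j26.93 V.
Step 3 — Convert to polar: |V_total| = 27.24 V, ∠V_total = 81.3°.

V_total = 27.24∠81.3° V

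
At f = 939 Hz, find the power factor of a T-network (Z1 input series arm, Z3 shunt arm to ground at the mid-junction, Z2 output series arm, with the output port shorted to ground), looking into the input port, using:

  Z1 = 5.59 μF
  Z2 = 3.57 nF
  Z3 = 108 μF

Step 1 — Angular frequency: ω = 2π·f = 2π·939 = 5900 rad/s.
Step 2 — Component impedances:
  Z1: Z = 1/(jωC) = -j/(ω·C) = 0 - j30.32 Ω
  Z2: Z = 1/(jωC) = -j/(ω·C) = 0 - j4.748e+04 Ω
  Z3: Z = 1/(jωC) = -j/(ω·C) = 0 - j1.569 Ω
Step 3 — With the output port shorted to ground, the output series arm Z2 runs from the junction to ground; the shunt arm Z3 also runs from the junction to ground. They appear in parallel: Z3 || Z2 = 0 - j1.569 Ω.
Step 4 — Series with input arm Z1: Z_in = Z1 + (Z3 || Z2) = 0 - j31.89 Ω = 31.89∠-90.0° Ω.
Step 5 — Power factor: PF = cos(φ) = Re(Z)/|Z| = 0/31.89 = 0.
Step 6 — Type: Im(Z) = -31.89 ⇒ leading (phase φ = -90.0°).

PF = 0 (leading, φ = -90.0°)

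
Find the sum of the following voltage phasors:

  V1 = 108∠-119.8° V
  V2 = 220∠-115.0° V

Step 1 — Convert each phasor to rectangular form:
  V1 = 108·(cos(-119.8°) + j·sin(-119.8°)) = -53.67 - j93.72 V
  V2 = 220·(cos(-115.0°) + j·sin(-115.0°)) = -92.98 - j199.4 V
Step 2 — Sum components: V_total = -146.6 - j293.1 V.
Step 3 — Convert to polar: |V_total| = 327.7 V, ∠V_total = -116.6°.

V_total = 327.7∠-116.6° V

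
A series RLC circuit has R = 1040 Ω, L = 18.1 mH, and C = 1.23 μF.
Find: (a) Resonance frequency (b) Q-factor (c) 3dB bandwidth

Step 1 — Resonance condition Im(Z)=0 gives ω₀ = 1/√(LC).
Step 2 — ω₀ = 1/√(0.0181·1.23e-06) = 6702 rad/s.
Step 3 — f₀ = ω₀/(2π) = 1067 Hz.
Step 4 — Series Q: Q = ω₀L/R = 6702·0.0181/1040 = 0.1166.
Step 5 — 3dB bandwidth: Δω = ω₀/Q = 5.746e+04 rad/s; BW = Δω/(2π) = 9145 Hz.

(a) f₀ = 1067 Hz  (b) Q = 0.1166  (c) BW = 9145 Hz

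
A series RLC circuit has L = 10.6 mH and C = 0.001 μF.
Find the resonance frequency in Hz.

Step 1 — Resonance condition Im(Z)=0 gives ω₀ = 1/√(LC).
Step 2 — ω₀ = 1/√(0.0106·1e-09) = 3.071e+05 rad/s.
Step 3 — f₀ = ω₀/(2π) = 4.888e+04 Hz.

f₀ = 4.888e+04 Hz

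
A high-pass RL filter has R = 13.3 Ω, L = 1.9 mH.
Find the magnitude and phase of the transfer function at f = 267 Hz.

Step 1 — Angular frequency: ω = 2π·267 = 1678 rad/s.
Step 2 — Transfer function: H(jω) = jωL/(R + jωL).
Step 3 — Numerator jωL = j·3.187; denominator R + jωL = 13.3 + j3.187.
Step 4 — H = 0.05432 + j0.2266.
Step 5 — Magnitude: |H| = 0.2331 (-12.7 dB); phase: φ = 76.5°.

|H| = 0.2331 (-12.7 dB), φ = 76.5°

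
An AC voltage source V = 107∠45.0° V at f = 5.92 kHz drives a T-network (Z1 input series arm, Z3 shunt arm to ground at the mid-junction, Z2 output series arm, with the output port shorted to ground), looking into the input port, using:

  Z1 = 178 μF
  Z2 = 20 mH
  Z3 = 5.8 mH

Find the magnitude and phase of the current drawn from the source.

Step 1 — Angular frequency: ω = 2π·f = 2π·5920 = 3.72e+04 rad/s.
Step 2 — Component impedances:
  Z1: Z = 1/(jωC) = -j/(ω·C) = 0 - j0.151 Ω
  Z2: Z = jωL = j·3.72e+04·0.02 = 0 + j743.9 Ω
  Z3: Z = jωL = j·3.72e+04·0.0058 = 0 + j215.7 Ω
Step 3 — With the output port shorted to ground, the output series arm Z2 runs from the junction to ground; the shunt arm Z3 also runs from the junction to ground. They appear in parallel: Z3 || Z2 = 0 + j167.2 Ω.
Step 4 — Series with input arm Z1: Z_in = Z1 + (Z3 || Z2) = 0 + j167.1 Ω = 167.1∠90.0° Ω.
Step 5 — Source phasor: V = 107∠45.0° V = 75.66 + j75.66 V.
Step 6 — Ohm's law: I = V / Z_total = (75.66 + j75.66) / (0 + j167.1) = 0.4528 - j0.4528 A.
Step 7 — Convert to polar: |I| = 0.6404 A, ∠I = -45.0°.

I = 0.6404∠-45.0° A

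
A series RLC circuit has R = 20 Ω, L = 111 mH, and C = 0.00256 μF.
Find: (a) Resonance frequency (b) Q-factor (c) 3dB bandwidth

Step 1 — Resonance: ω₀ = 1/√(LC) = 1/√(0.111·2.56e-09) = 5.932e+04 rad/s.
Step 2 — f₀ = ω₀/(2π) = 9441 Hz.
Step 3 — Series Q: Q = ω₀L/R = 5.932e+04·0.111/20 = 329.2.
Step 4 — Bandwidth: Δω = ω₀/Q = 180.2 rad/s; BW = Δω/(2π) = 28.68 Hz.

(a) f₀ = 9441 Hz  (b) Q = 329.2  (c) BW = 28.68 Hz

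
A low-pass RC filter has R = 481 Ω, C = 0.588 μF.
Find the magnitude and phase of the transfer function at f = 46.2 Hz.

Step 1 — Angular frequency: ω = 2π·46.2 = 290.3 rad/s.
Step 2 — Transfer function: H(jω) = 1/(1 + jωRC).
Step 3 — Denominator: 1 + jωRC = 1 + j·290.3·481·5.88e-07 = 1 + j0.0821.
Step 4 — H = 0.9933 - j0.08155.
Step 5 — Magnitude: |H| = 0.9966 (-0.0 dB); phase: φ = -4.7°.

|H| = 0.9966 (-0.0 dB), φ = -4.7°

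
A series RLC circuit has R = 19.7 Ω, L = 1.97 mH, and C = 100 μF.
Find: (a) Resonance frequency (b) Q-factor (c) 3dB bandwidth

Step 1 — Resonance: ω₀ = 1/√(LC) = 1/√(0.00197·0.0001) = 2253 rad/s.
Step 2 — f₀ = ω₀/(2π) = 358.6 Hz.
Step 3 — Series Q: Q = ω₀L/R = 2253·0.00197/19.7 = 0.2253.
Step 4 — Bandwidth: Δω = ω₀/Q = 1e+04 rad/s; BW = Δω/(2π) = 1592 Hz.

(a) f₀ = 358.6 Hz  (b) Q = 0.2253  (c) BW = 1592 Hz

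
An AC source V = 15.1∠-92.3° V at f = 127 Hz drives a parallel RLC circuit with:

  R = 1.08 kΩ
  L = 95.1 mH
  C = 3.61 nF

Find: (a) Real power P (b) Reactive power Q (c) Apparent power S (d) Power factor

Step 1 — Angular frequency: ω = 2π·f = 2π·127 = 798 rad/s.
Step 2 — Component impedances:
  R: Z = R = 1080 Ω
  L: Z = jωL = j·798·0.0951 = 0 + j75.89 Ω
  C: Z = 1/(jωC) = -j/(ω·C) = 0 - j3.471e+05 Ω
Step 3 — Parallel combination: 1/Z_total = 1/R + 1/L + 1/C; Z_total = 5.308 + j75.53 Ω = 75.72∠86.0° Ω.
Step 4 — Source phasor: V = 15.1∠-92.3° V = -0.606 - j15.09 V.
Step 5 — Current: I = V / Z = -0.1993 - j0.005986 A = 0.1994∠-178.3° A.
Step 6 — Complex power: S = V·I* = 0.2111 + j3.004 VA.
Step 7 — Real power: P = Re(S) = 0.2111 W.
Step 8 — Reactive power: Q = Im(S) = 3.004 VAR.
Step 9 — Apparent power: |S| = 3.011 VA.
Step 10 — Power factor: PF = P/|S| = 0.07011 (lagging).

(a) P = 0.2111 W  (b) Q = 3.004 VAR  (c) S = 3.011 VA  (d) PF = 0.07011 (lagging)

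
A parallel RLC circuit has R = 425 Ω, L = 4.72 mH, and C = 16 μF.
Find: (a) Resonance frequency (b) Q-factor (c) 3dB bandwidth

Step 1 — Resonance: ω₀ = 1/√(LC) = 1/√(0.00472·1.6e-05) = 3639 rad/s.
Step 2 — f₀ = ω₀/(2π) = 579.1 Hz.
Step 3 — Parallel Q: Q = R/(ω₀L) = 425/(3639·0.00472) = 24.74.
Step 4 — Bandwidth: Δω = ω₀/Q = 147.1 rad/s; BW = Δω/(2π) = 23.41 Hz.

(a) f₀ = 579.1 Hz  (b) Q = 24.74  (c) BW = 23.41 Hz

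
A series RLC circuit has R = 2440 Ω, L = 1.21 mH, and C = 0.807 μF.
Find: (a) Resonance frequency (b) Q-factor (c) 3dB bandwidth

Step 1 — Resonance: ω₀ = 1/√(LC) = 1/√(0.00121·8.07e-07) = 3.2e+04 rad/s.
Step 2 — f₀ = ω₀/(2π) = 5093 Hz.
Step 3 — Series Q: Q = ω₀L/R = 3.2e+04·0.00121/2440 = 0.01587.
Step 4 — Bandwidth: Δω = ω₀/Q = 2.017e+06 rad/s; BW = Δω/(2π) = 3.209e+05 Hz.

(a) f₀ = 5093 Hz  (b) Q = 0.01587  (c) BW = 3.209e+05 Hz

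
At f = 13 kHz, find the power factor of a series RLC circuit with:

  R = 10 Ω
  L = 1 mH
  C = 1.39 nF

Step 1 — Angular frequency: ω = 2π·f = 2π·1.3e+04 = 8.168e+04 rad/s.
Step 2 — Component impedances:
  R: Z = R = 10 Ω
  L: Z = jωL = j·8.168e+04·0.001 = 0 + j81.68 Ω
  C: Z = 1/(jωC) = -j/(ω·C) = 0 - j8808 Ω
Step 3 — Series combination: Z_total = R + L + C = 10 - j8726 Ω = 8726∠-89.9° Ω.
Step 4 — Power factor: PF = cos(φ) = Re(Z)/|Z| = 10/8726 = 0.001146.
Step 5 — Type: Im(Z) = -8726 ⇒ leading (phase φ = -89.9°).

PF = 0.001146 (leading, φ = -89.9°)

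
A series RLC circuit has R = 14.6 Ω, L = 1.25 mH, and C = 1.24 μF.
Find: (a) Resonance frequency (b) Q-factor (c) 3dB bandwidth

Step 1 — Resonance: ω₀ = 1/√(LC) = 1/√(0.00125·1.24e-06) = 2.54e+04 rad/s.
Step 2 — f₀ = ω₀/(2π) = 4043 Hz.
Step 3 — Series Q: Q = ω₀L/R = 2.54e+04·0.00125/14.6 = 2.175.
Step 4 — Bandwidth: Δω = ω₀/Q = 1.168e+04 rad/s; BW = Δω/(2π) = 1859 Hz.

(a) f₀ = 4043 Hz  (b) Q = 2.175  (c) BW = 1859 Hz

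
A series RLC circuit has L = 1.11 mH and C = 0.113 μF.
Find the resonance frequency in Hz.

Step 1 — Resonance condition Im(Z)=0 gives ω₀ = 1/√(LC).
Step 2 — ω₀ = 1/√(0.00111·1.13e-07) = 8.929e+04 rad/s.
Step 3 — f₀ = ω₀/(2π) = 1.421e+04 Hz.

f₀ = 1.421e+04 Hz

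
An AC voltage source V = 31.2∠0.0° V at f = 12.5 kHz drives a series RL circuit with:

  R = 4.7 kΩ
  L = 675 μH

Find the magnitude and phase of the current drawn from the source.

Step 1 — Angular frequency: ω = 2π·f = 2π·1.25e+04 = 7.854e+04 rad/s.
Step 2 — Component impedances:
  R: Z = R = 4700 Ω
  L: Z = jωL = j·7.854e+04·0.000675 = 0 + j53.01 Ω
Step 3 — Series combination: Z_total = R + L = 4700 + j53.01 Ω = 4700∠0.6° Ω.
Step 4 — Source phasor: V = 31.2∠0.0° V = 31.2 V.
Step 5 — Ohm's law: I = V / Z_total = (31.2) / (4700 + j53.01) = 0.006637 - j7.487e-05 A.
Step 6 — Convert to polar: |I| = 0.006638 A, ∠I = -0.6°.

I = 0.006638∠-0.6° A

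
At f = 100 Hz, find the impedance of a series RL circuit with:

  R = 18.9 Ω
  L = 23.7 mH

Step 1 — Angular frequency: ω = 2π·f = 2π·100 = 628.3 rad/s.
Step 2 — Component impedances:
  R: Z = R = 18.9 Ω
  L: Z = jωL = j·628.3·0.0237 = 0 + j14.89 Ω
Step 3 — Series combination: Z_total = R + L = 18.9 + j14.89 Ω = 24.06∠38.2° Ω.

Z = 18.9 + j14.89 Ω = 24.06∠38.2° Ω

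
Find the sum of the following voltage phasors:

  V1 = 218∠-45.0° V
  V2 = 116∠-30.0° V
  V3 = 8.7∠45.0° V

Step 1 — Convert each phasor to rectangular form:
  V1 = 218·(cos(-45.0°) + j·sin(-45.0°)) = 154.1 - j154.1 V
  V2 = 116·(cos(-30.0°) + j·sin(-30.0°)) = 100.5 - j58 V
  V3 = 8.7·(cos(45.0°) + j·sin(45.0°)) = 6.152 + j6.152 V
Step 2 — Sum components: V_total = 260.8 - j206 V.
Step 3 — Convert to polar: |V_total| = 332.3 V, ∠V_total = -38.3°.

V_total = 332.3∠-38.3° V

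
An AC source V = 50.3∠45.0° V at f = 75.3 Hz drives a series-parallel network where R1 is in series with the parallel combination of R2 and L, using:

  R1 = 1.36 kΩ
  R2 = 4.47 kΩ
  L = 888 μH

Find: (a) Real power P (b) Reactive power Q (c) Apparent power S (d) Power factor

Step 1 — Angular frequency: ω = 2π·f = 2π·75.3 = 473.1 rad/s.
Step 2 — Component impedances:
  R1: Z = R = 1360 Ω
  R2: Z = R = 4470 Ω
  L: Z = jωL = j·473.1·0.000888 = 0 + j0.4201 Ω
Step 3 — Parallel branch: R2 || L = 1/(1/R2 + 1/L) = 3.949e-05 + j0.4201 Ω.
Step 4 — Series with R1: Z_total = R1 + (R2 || L) = 1360 + j0.4201 Ω = 1360∠0.0° Ω.
Step 5 — Source phasor: V = 50.3∠45.0° V = 35.57 + j35.57 V.
Step 6 — Current: I = V / Z = 0.02616 + j0.02614 A = 0.03699∠45.0° A.
Step 7 — Complex power: S = V·I* = 1.86 + j0.0005747 VA.
Step 8 — Real power: P = Re(S) = 1.86 W.
Step 9 — Reactive power: Q = Im(S) = 0.0005747 VAR.
Step 10 — Apparent power: |S| = 1.86 VA.
Step 11 — Power factor: PF = P/|S| = 1 (lagging).

(a) P = 1.86 W  (b) Q = 0.0005747 VAR  (c) S = 1.86 VA  (d) PF = 1 (lagging)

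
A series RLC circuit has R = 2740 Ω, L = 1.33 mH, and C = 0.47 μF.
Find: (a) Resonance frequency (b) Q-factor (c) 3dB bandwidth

Step 1 — Resonance condition Im(Z)=0 gives ω₀ = 1/√(LC).
Step 2 — ω₀ = 1/√(0.00133·4.7e-07) = 4e+04 rad/s.
Step 3 — f₀ = ω₀/(2π) = 6366 Hz.
Step 4 — Series Q: Q = ω₀L/R = 4e+04·0.00133/2740 = 0.01941.
Step 5 — 3dB bandwidth: Δω = ω₀/Q = 2.06e+06 rad/s; BW = Δω/(2π) = 3.279e+05 Hz.

(a) f₀ = 6366 Hz  (b) Q = 0.01941  (c) BW = 3.279e+05 Hz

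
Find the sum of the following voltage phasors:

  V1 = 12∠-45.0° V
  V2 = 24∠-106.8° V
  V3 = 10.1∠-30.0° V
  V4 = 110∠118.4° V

Step 1 — Convert each phasor to rectangular form:
  V1 = 12·(cos(-45.0°) + j·sin(-45.0°)) = 8.485 - j8.485 V
  V2 = 24·(cos(-106.8°) + j·sin(-106.8°)) = -6.937 - j22.98 V
  V3 = 10.1·(cos(-30.0°) + j·sin(-30.0°)) = 8.747 - j5.05 V
  V4 = 110·(cos(118.4°) + j·sin(118.4°)) = -52.32 + j96.76 V
Step 2 — Sum components: V_total = -42.02 + j60.25 V.
Step 3 — Convert to polar: |V_total| = 73.46 V, ∠V_total = 124.9°.

V_total = 73.46∠124.9° V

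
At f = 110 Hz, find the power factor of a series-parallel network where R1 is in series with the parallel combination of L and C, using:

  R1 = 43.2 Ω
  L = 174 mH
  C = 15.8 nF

Step 1 — Angular frequency: ω = 2π·f = 2π·110 = 691.2 rad/s.
Step 2 — Component impedances:
  R1: Z = R = 43.2 Ω
  L: Z = jωL = j·691.2·0.174 = 0 + j120.3 Ω
  C: Z = 1/(jωC) = -j/(ω·C) = 0 - j9.157e+04 Ω
Step 3 — Parallel branch: L || C = 1/(1/L + 1/C) = 0 + j120.4 Ω.
Step 4 — Series with R1: Z_total = R1 + (L || C) = 43.2 + j120.4 Ω = 127.9∠70.3° Ω.
Step 5 — Power factor: PF = cos(φ) = Re(Z)/|Z| = 43.2/127.93 = 0.3377.
Step 6 — Type: Im(Z) = 120.4 ⇒ lagging (phase φ = 70.3°).

PF = 0.3377 (lagging, φ = 70.3°)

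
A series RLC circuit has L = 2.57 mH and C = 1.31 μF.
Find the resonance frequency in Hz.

Step 1 — Resonance condition Im(Z)=0 gives ω₀ = 1/√(LC).
Step 2 — ω₀ = 1/√(0.00257·1.31e-06) = 1.723e+04 rad/s.
Step 3 — f₀ = ω₀/(2π) = 2743 Hz.

f₀ = 2743 Hz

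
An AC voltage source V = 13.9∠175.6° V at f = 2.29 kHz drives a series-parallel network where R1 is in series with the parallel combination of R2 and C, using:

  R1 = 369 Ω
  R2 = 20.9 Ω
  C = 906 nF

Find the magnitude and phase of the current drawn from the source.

Step 1 — Angular frequency: ω = 2π·f = 2π·2290 = 1.439e+04 rad/s.
Step 2 — Component impedances:
  R1: Z = R = 369 Ω
  R2: Z = R = 20.9 Ω
  C: Z = 1/(jωC) = -j/(ω·C) = 0 - j76.71 Ω
Step 3 — Parallel branch: R2 || C = 1/(1/R2 + 1/C) = 19.46 - j5.301 Ω.
Step 4 — Series with R1: Z_total = R1 + (R2 || C) = 388.5 - j5.301 Ω = 388.5∠-0.8° Ω.
Step 5 — Source phasor: V = 13.9∠175.6° V = -13.86 + j1.066 V.
Step 6 — Ohm's law: I = V / Z_total = (-13.86 + j1.066) / (388.5 - j5.301) = -0.03571 + j0.002258 A.
Step 7 — Convert to polar: |I| = 0.03578 A, ∠I = 176.4°.

I = 0.03578∠176.4° A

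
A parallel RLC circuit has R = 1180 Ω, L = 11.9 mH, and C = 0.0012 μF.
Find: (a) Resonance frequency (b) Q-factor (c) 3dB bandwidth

Step 1 — Resonance: ω₀ = 1/√(LC) = 1/√(0.0119·1.2e-09) = 2.646e+05 rad/s.
Step 2 — f₀ = ω₀/(2π) = 4.212e+04 Hz.
Step 3 — Parallel Q: Q = R/(ω₀L) = 1180/(2.646e+05·0.0119) = 0.3747.
Step 4 — Bandwidth: Δω = ω₀/Q = 7.062e+05 rad/s; BW = Δω/(2π) = 1.124e+05 Hz.

(a) f₀ = 4.212e+04 Hz  (b) Q = 0.3747  (c) BW = 1.124e+05 Hz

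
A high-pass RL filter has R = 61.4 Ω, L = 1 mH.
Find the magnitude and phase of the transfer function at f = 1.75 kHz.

Step 1 — Angular frequency: ω = 2π·1750 = 1.1e+04 rad/s.
Step 2 — Transfer function: H(jω) = jωL/(R + jωL).
Step 3 — Numerator jωL = j·11; denominator R + jωL = 61.4 + j11.
Step 4 — H = 0.03107 + j0.1735.
Step 5 — Magnitude: |H| = 0.1763 (-15.1 dB); phase: φ = 79.8°.

|H| = 0.1763 (-15.1 dB), φ = 79.8°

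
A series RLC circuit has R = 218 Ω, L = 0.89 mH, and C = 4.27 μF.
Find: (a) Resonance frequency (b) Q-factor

Step 1 — Resonance condition Im(Z)=0 gives ω₀ = 1/√(LC).
Step 2 — ω₀ = 1/√(0.00089·4.27e-06) = 1.622e+04 rad/s.
Step 3 — f₀ = ω₀/(2π) = 2582 Hz.
Step 4 — Series Q: Q = ω₀L/R = 1.622e+04·0.00089/218 = 0.06623.

(a) f₀ = 2582 Hz  (b) Q = 0.06623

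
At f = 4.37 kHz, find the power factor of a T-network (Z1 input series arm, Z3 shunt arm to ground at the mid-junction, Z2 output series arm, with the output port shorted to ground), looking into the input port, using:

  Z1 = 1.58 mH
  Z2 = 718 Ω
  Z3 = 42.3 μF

Step 1 — Angular frequency: ω = 2π·f = 2π·4370 = 2.746e+04 rad/s.
Step 2 — Component impedances:
  Z1: Z = jωL = j·2.746e+04·0.00158 = 0 + j43.38 Ω
  Z2: Z = R = 718 Ω
  Z3: Z = 1/(jωC) = -j/(ω·C) = 0 - j0.861 Ω
Step 3 — With the output port shorted to ground, the output series arm Z2 runs from the junction to ground; the shunt arm Z3 also runs from the junction to ground. They appear in parallel: Z3 || Z2 = 0.001032 - j0.861 Ω.
Step 4 — Series with input arm Z1: Z_in = Z1 + (Z3 || Z2) = 0.001032 + j42.52 Ω = 42.52∠90.0° Ω.
Step 5 — Power factor: PF = cos(φ) = Re(Z)/|Z| = 0.0010325/42.522 = 2.428e-05.
Step 6 — Type: Im(Z) = 42.52 ⇒ lagging (phase φ = 90.0°).

PF = 2.428e-05 (lagging, φ = 90.0°)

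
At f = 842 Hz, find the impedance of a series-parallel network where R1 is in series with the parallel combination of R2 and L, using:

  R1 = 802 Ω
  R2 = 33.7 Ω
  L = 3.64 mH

Step 1 — Angular frequency: ω = 2π·f = 2π·842 = 5290 rad/s.
Step 2 — Component impedances:
  R1: Z = R = 802 Ω
  R2: Z = R = 33.7 Ω
  L: Z = jωL = j·5290·0.00364 = 0 + j19.26 Ω
Step 3 — Parallel branch: R2 || L = 1/(1/R2 + 1/L) = 8.295 + j14.52 Ω.
Step 4 — Series with R1: Z_total = R1 + (R2 || L) = 810.3 + j14.52 Ω = 810.4∠1.0° Ω.

Z = 810.3 + j14.52 Ω = 810.4∠1.0° Ω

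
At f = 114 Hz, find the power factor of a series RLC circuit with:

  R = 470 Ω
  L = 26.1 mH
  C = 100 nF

Step 1 — Angular frequency: ω = 2π·f = 2π·114 = 716.3 rad/s.
Step 2 — Component impedances:
  R: Z = R = 470 Ω
  L: Z = jωL = j·716.3·0.0261 = 0 + j18.69 Ω
  C: Z = 1/(jωC) = -j/(ω·C) = 0 - j1.396e+04 Ω
Step 3 — Series combination: Z_total = R + L + C = 470 - j1.394e+04 Ω = 1.395e+04∠-88.1° Ω.
Step 4 — Power factor: PF = cos(φ) = Re(Z)/|Z| = 470/1.395e+04 = 0.03369.
Step 5 — Type: Im(Z) = -1.394e+04 ⇒ leading (phase φ = -88.1°).

PF = 0.03369 (leading, φ = -88.1°)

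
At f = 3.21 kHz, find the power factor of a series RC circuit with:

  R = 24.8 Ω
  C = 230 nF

Step 1 — Angular frequency: ω = 2π·f = 2π·3210 = 2.017e+04 rad/s.
Step 2 — Component impedances:
  R: Z = R = 24.8 Ω
  C: Z = 1/(jωC) = -j/(ω·C) = 0 - j215.6 Ω
Step 3 — Series combination: Z_total = R + C = 24.8 - j215.6 Ω = 217∠-83.4° Ω.
Step 4 — Power factor: PF = cos(φ) = Re(Z)/|Z| = 24.8/217 = 0.1143.
Step 5 — Type: Im(Z) = -215.6 ⇒ leading (phase φ = -83.4°).

PF = 0.1143 (leading, φ = -83.4°)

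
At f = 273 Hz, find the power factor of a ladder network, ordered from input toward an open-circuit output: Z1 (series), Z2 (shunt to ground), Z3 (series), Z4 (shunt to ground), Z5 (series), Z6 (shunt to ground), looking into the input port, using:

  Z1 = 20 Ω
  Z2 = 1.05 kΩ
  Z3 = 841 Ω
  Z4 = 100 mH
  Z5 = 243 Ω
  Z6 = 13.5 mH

Step 1 — Angular frequency: ω = 2π·f = 2π·273 = 1715 rad/s.
Step 2 — Component impedances:
  Z1: Z = R = 20 Ω
  Z2: Z = R = 1050 Ω
  Z3: Z = R = 841 Ω
  Z4: Z = jωL = j·1715·0.1 = 0 + j171.5 Ω
  Z5: Z = R = 243 Ω
  Z6: Z = jωL = j·1715·0.0135 = 0 + j23.16 Ω
Step 3 — Ladder network (open output): work backward from the far end, alternating series and parallel combinations. Z_in = 510.7 + j32.01 Ω = 511.7∠3.6° Ω.
Step 4 — Power factor: PF = cos(φ) = Re(Z)/|Z| = 510.7/511.7 = 0.998.
Step 5 — Type: Im(Z) = 32.01 ⇒ lagging (phase φ = 3.6°).

PF = 0.998 (lagging, φ = 3.6°)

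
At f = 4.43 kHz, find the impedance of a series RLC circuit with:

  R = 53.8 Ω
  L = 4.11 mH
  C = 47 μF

Step 1 — Angular frequency: ω = 2π·f = 2π·4430 = 2.783e+04 rad/s.
Step 2 — Component impedances:
  R: Z = R = 53.8 Ω
  L: Z = jωL = j·2.783e+04·0.00411 = 0 + j114.4 Ω
  C: Z = 1/(jωC) = -j/(ω·C) = 0 - j0.7644 Ω
Step 3 — Series combination: Z_total = R + L + C = 53.8 + j113.6 Ω = 125.7∠64.7° Ω.

Z = 53.8 + j113.6 Ω = 125.7∠64.7° Ω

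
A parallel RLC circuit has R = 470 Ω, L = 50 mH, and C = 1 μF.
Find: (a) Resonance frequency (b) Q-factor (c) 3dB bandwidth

Step 1 — Resonance: ω₀ = 1/√(LC) = 1/√(0.05·1e-06) = 4472 rad/s.
Step 2 — f₀ = ω₀/(2π) = 711.8 Hz.
Step 3 — Parallel Q: Q = R/(ω₀L) = 470/(4472·0.05) = 2.102.
Step 4 — Bandwidth: Δω = ω₀/Q = 2128 rad/s; BW = Δω/(2π) = 338.6 Hz.

(a) f₀ = 711.8 Hz  (b) Q = 2.102  (c) BW = 338.6 Hz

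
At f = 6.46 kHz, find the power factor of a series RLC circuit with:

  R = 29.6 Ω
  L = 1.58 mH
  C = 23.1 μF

Step 1 — Angular frequency: ω = 2π·f = 2π·6460 = 4.059e+04 rad/s.
Step 2 — Component impedances:
  R: Z = R = 29.6 Ω
  L: Z = jωL = j·4.059e+04·0.00158 = 0 + j64.13 Ω
  C: Z = 1/(jωC) = -j/(ω·C) = 0 - j1.067 Ω
Step 3 — Series combination: Z_total = R + L + C = 29.6 + j63.06 Ω = 69.67∠64.9° Ω.
Step 4 — Power factor: PF = cos(φ) = Re(Z)/|Z| = 29.6/69.67 = 0.4249.
Step 5 — Type: Im(Z) = 63.06 ⇒ lagging (phase φ = 64.9°).

PF = 0.4249 (lagging, φ = 64.9°)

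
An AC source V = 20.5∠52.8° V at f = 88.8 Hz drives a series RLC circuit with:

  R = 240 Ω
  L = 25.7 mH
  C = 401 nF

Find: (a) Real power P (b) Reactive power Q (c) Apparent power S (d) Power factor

Step 1 — Angular frequency: ω = 2π·f = 2π·88.8 = 557.9 rad/s.
Step 2 — Component impedances:
  R: Z = R = 240 Ω
  L: Z = jωL = j·557.9·0.0257 = 0 + j14.34 Ω
  C: Z = 1/(jωC) = -j/(ω·C) = 0 - j4470 Ω
Step 3 — Series combination: Z_total = R + L + C = 240 - j4455 Ω = 4462∠-86.9° Ω.
Step 4 — Source phasor: V = 20.5∠52.8° V = 12.39 + j16.33 V.
Step 5 — Current: I = V / Z = -0.003505 + j0.002971 A = 0.004595∠139.7° A.
Step 6 — Complex power: S = V·I* = 0.005067 - j0.09406 VA.
Step 7 — Real power: P = Re(S) = 0.005067 W.
Step 8 — Reactive power: Q = Im(S) = -0.09406 VAR.
Step 9 — Apparent power: |S| = 0.09419 VA.
Step 10 — Power factor: PF = P/|S| = 0.05379 (leading).

(a) P = 0.005067 W  (b) Q = -0.09406 VAR  (c) S = 0.09419 VA  (d) PF = 0.05379 (leading)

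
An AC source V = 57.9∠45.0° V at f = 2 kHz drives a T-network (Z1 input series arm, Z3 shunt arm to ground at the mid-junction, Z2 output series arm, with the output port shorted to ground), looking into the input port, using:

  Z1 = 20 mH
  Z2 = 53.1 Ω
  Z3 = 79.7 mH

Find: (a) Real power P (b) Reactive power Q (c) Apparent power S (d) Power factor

Step 1 — Angular frequency: ω = 2π·f = 2π·2000 = 1.257e+04 rad/s.
Step 2 — Component impedances:
  Z1: Z = jωL = j·1.257e+04·0.02 = 0 + j251.3 Ω
  Z2: Z = R = 53.1 Ω
  Z3: Z = jωL = j·1.257e+04·0.0797 = 0 + j1002 Ω
Step 3 — With the output port shorted to ground, the output series arm Z2 runs from the junction to ground; the shunt arm Z3 also runs from the junction to ground. They appear in parallel: Z3 || Z2 = 52.95 + j2.807 Ω.
Step 4 — Series with input arm Z1: Z_in = Z1 + (Z3 || Z2) = 52.95 + j254.1 Ω = 259.6∠78.2° Ω.
Step 5 — Source phasor: V = 57.9∠45.0° V = 40.94 + j40.94 V.
Step 6 — Current: I = V / Z = 0.1866 - j0.1222 A = 0.223∠-33.2° A.
Step 7 — Complex power: S = V·I* = 2.634 + j12.64 VA.
Step 8 — Real power: P = Re(S) = 2.634 W.
Step 9 — Reactive power: Q = Im(S) = 12.64 VAR.
Step 10 — Apparent power: |S| = 12.91 VA.
Step 11 — Power factor: PF = P/|S| = 0.204 (lagging).

(a) P = 2.634 W  (b) Q = 12.64 VAR  (c) S = 12.91 VA  (d) PF = 0.204 (lagging)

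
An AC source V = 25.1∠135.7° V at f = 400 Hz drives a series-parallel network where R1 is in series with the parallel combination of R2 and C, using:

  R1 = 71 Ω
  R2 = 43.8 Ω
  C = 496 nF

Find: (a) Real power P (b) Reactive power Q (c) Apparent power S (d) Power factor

Step 1 — Angular frequency: ω = 2π·f = 2π·400 = 2513 rad/s.
Step 2 — Component impedances:
  R1: Z = R = 71 Ω
  R2: Z = R = 43.8 Ω
  C: Z = 1/(jωC) = -j/(ω·C) = 0 - j802.2 Ω
Step 3 — Parallel branch: R2 || C = 1/(1/R2 + 1/C) = 43.67 - j2.384 Ω.
Step 4 — Series with R1: Z_total = R1 + (R2 || C) = 114.7 - j2.384 Ω = 114.7∠-1.2° Ω.
Step 5 — Source phasor: V = 25.1∠135.7° V = -17.96 + j17.53 V.
Step 6 — Current: I = V / Z = -0.1598 + j0.1496 A = 0.2188∠136.9° A.
Step 7 — Complex power: S = V·I* = 5.492 - j0.1142 VA.
Step 8 — Real power: P = Re(S) = 5.492 W.
Step 9 — Reactive power: Q = Im(S) = -0.1142 VAR.
Step 10 — Apparent power: |S| = 5.493 VA.
Step 11 — Power factor: PF = P/|S| = 0.9998 (leading).

(a) P = 5.492 W  (b) Q = -0.1142 VAR  (c) S = 5.493 VA  (d) PF = 0.9998 (leading)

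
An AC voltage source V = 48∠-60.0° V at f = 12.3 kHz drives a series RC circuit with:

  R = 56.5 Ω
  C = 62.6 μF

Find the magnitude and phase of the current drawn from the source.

Step 1 — Angular frequency: ω = 2π·f = 2π·1.23e+04 = 7.728e+04 rad/s.
Step 2 — Component impedances:
  R: Z = R = 56.5 Ω
  C: Z = 1/(jωC) = -j/(ω·C) = 0 - j0.2067 Ω
Step 3 — Series combination: Z_total = R + C = 56.5 - j0.2067 Ω = 56.5∠-0.2° Ω.
Step 4 — Source phasor: V = 48∠-60.0° V = 24 - j41.57 V.
Step 5 — Ohm's law: I = V / Z_total = (24 - j41.57) / (56.5 - j0.2067) = 0.4275 - j0.7342 A.
Step 6 — Convert to polar: |I| = 0.8496 A, ∠I = -59.8°.

I = 0.8496∠-59.8° A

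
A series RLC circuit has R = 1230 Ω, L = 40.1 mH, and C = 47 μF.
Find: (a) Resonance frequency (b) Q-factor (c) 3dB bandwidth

Step 1 — Resonance condition Im(Z)=0 gives ω₀ = 1/√(LC).
Step 2 — ω₀ = 1/√(0.0401·4.7e-05) = 728.4 rad/s.
Step 3 — f₀ = ω₀/(2π) = 115.9 Hz.
Step 4 — Series Q: Q = ω₀L/R = 728.4·0.0401/1230 = 0.02375.
Step 5 — 3dB bandwidth: Δω = ω₀/Q = 3.067e+04 rad/s; BW = Δω/(2π) = 4882 Hz.

(a) f₀ = 115.9 Hz  (b) Q = 0.02375  (c) BW = 4882 Hz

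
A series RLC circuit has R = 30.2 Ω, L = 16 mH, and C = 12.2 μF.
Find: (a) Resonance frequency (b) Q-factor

Step 1 — Resonance condition Im(Z)=0 gives ω₀ = 1/√(LC).
Step 2 — ω₀ = 1/√(0.016·1.22e-05) = 2263 rad/s.
Step 3 — f₀ = ω₀/(2π) = 360.2 Hz.
Step 4 — Series Q: Q = ω₀L/R = 2263·0.016/30.2 = 1.199.

(a) f₀ = 360.2 Hz  (b) Q = 1.199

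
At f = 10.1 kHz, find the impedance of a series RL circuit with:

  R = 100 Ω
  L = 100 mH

Step 1 — Angular frequency: ω = 2π·f = 2π·1.01e+04 = 6.346e+04 rad/s.
Step 2 — Component impedances:
  R: Z = R = 100 Ω
  L: Z = jωL = j·6.346e+04·0.1 = 0 + j6346 Ω
Step 3 — Series combination: Z_total = R + L = 100 + j6346 Ω = 6347∠89.1° Ω.

Z = 100 + j6346 Ω = 6347∠89.1° Ω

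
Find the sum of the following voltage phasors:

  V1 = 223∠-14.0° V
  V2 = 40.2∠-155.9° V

Step 1 — Convert each phasor to rectangular form:
  V1 = 223·(cos(-14.0°) + j·sin(-14.0°)) = 216.4 - j53.95 V
  V2 = 40.2·(cos(-155.9°) + j·sin(-155.9°)) = -36.7 - j16.41 V
Step 2 — Sum components: V_total = 179.7 - j70.36 V.
Step 3 — Convert to polar: |V_total| = 193 V, ∠V_total = -21.4°.

V_total = 193∠-21.4° V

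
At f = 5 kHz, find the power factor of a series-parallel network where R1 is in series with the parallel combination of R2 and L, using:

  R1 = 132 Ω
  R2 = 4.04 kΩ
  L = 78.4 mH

Step 1 — Angular frequency: ω = 2π·f = 2π·5000 = 3.142e+04 rad/s.
Step 2 — Component impedances:
  R1: Z = R = 132 Ω
  R2: Z = R = 4040 Ω
  L: Z = jωL = j·3.142e+04·0.0784 = 0 + j2463 Ω
Step 3 — Parallel branch: R2 || L = 1/(1/R2 + 1/L) = 1095 + j1796 Ω.
Step 4 — Series with R1: Z_total = R1 + (R2 || L) = 1227 + j1796 Ω = 2175∠55.7° Ω.
Step 5 — Power factor: PF = cos(φ) = Re(Z)/|Z| = 1227/2175 = 0.5641.
Step 6 — Type: Im(Z) = 1796 ⇒ lagging (phase φ = 55.7°).

PF = 0.5641 (lagging, φ = 55.7°)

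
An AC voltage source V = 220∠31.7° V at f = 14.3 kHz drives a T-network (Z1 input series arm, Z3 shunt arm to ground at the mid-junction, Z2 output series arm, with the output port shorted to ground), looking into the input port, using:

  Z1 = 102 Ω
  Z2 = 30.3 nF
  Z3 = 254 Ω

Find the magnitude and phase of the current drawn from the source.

Step 1 — Angular frequency: ω = 2π·f = 2π·1.43e+04 = 8.985e+04 rad/s.
Step 2 — Component impedances:
  Z1: Z = R = 102 Ω
  Z2: Z = 1/(jωC) = -j/(ω·C) = 0 - j367.3 Ω
  Z3: Z = R = 254 Ω
Step 3 — With the output port shorted to ground, the output series arm Z2 runs from the junction to ground; the shunt arm Z3 also runs from the junction to ground. They appear in parallel: Z3 || Z2 = 171.8 - j118.8 Ω.
Step 4 — Series with input arm Z1: Z_in = Z1 + (Z3 || Z2) = 273.8 - j118.8 Ω = 298.5∠-23.5° Ω.
Step 5 — Source phasor: V = 220∠31.7° V = 187.2 + j115.6 V.
Step 6 — Ohm's law: I = V / Z_total = (187.2 + j115.6) / (273.8 - j118.8) = 0.4211 + j0.6049 A.
Step 7 — Convert to polar: |I| = 0.737 A, ∠I = 55.2°.

I = 0.737∠55.2° A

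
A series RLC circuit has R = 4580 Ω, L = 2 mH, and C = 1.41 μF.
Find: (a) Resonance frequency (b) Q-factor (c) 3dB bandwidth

Step 1 — Resonance: ω₀ = 1/√(LC) = 1/√(0.002·1.41e-06) = 1.883e+04 rad/s.
Step 2 — f₀ = ω₀/(2π) = 2997 Hz.
Step 3 — Series Q: Q = ω₀L/R = 1.883e+04·0.002/4580 = 0.008223.
Step 4 — Bandwidth: Δω = ω₀/Q = 2.29e+06 rad/s; BW = Δω/(2π) = 3.645e+05 Hz.

(a) f₀ = 2997 Hz  (b) Q = 0.008223  (c) BW = 3.645e+05 Hz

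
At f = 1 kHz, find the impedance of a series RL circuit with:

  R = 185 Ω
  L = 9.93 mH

Step 1 — Angular frequency: ω = 2π·f = 2π·1000 = 6283 rad/s.
Step 2 — Component impedances:
  R: Z = R = 185 Ω
  L: Z = jωL = j·6283·0.00993 = 0 + j62.39 Ω
Step 3 — Series combination: Z_total = R + L = 185 + j62.39 Ω = 195.2∠18.6° Ω.

Z = 185 + j62.39 Ω = 195.2∠18.6° Ω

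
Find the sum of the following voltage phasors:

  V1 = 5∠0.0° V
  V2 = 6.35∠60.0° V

Step 1 — Convert each phasor to rectangular form:
  V1 = 5·(cos(0.0°) + j·sin(0.0°)) = 5 V
  V2 = 6.35·(cos(60.0°) + j·sin(60.0°)) = 3.175 + j5.499 V
Step 2 — Sum components: V_total = 8.175 + j5.499 V.
Step 3 — Convert to polar: |V_total| = 9.853 V, ∠V_total = 33.9°.

V_total = 9.853∠33.9° V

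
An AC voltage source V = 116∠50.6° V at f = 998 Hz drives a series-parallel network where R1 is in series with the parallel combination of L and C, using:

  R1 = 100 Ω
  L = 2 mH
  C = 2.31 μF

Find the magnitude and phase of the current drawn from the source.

Step 1 — Angular frequency: ω = 2π·f = 2π·998 = 6271 rad/s.
Step 2 — Component impedances:
  R1: Z = R = 100 Ω
  L: Z = jωL = j·6271·0.002 = 0 + j12.54 Ω
  C: Z = 1/(jωC) = -j/(ω·C) = 0 - j69.04 Ω
Step 3 — Parallel branch: L || C = 1/(1/L + 1/C) = 0 + j15.33 Ω.
Step 4 — Series with R1: Z_total = R1 + (L || C) = 100 + j15.33 Ω = 101.2∠8.7° Ω.
Step 5 — Source phasor: V = 116∠50.6° V = 73.63 + j89.64 V.
Step 6 — Ohm's law: I = V / Z_total = (73.63 + j89.64) / (100 + j15.33) = 0.8536 + j0.7656 A.
Step 7 — Convert to polar: |I| = 1.147 A, ∠I = 41.9°.

I = 1.147∠41.9° A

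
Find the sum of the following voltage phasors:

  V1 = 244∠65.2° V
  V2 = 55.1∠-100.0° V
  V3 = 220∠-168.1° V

Step 1 — Convert each phasor to rectangular form:
  V1 = 244·(cos(65.2°) + j·sin(65.2°)) = 102.3 + j221.5 V
  V2 = 55.1·(cos(-100.0°) + j·sin(-100.0°)) = -9.568 - j54.26 V
  V3 = 220·(cos(-168.1°) + j·sin(-168.1°)) = -215.3 - j45.36 V
Step 2 — Sum components: V_total = -122.5 + j121.9 V.
Step 3 — Convert to polar: |V_total| = 172.8 V, ∠V_total = 135.1°.

V_total = 172.8∠135.1° V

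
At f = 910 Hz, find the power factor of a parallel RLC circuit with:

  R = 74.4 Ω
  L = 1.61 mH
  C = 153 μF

Step 1 — Angular frequency: ω = 2π·f = 2π·910 = 5718 rad/s.
Step 2 — Component impedances:
  R: Z = R = 74.4 Ω
  L: Z = jωL = j·5718·0.00161 = 0 + j9.205 Ω
  C: Z = 1/(jωC) = -j/(ω·C) = 0 - j1.143 Ω
Step 3 — Parallel combination: 1/Z_total = 1/R + 1/L + 1/C; Z_total = 0.02289 - j1.305 Ω = 1.305∠-89.0° Ω.
Step 4 — Power factor: PF = cos(φ) = Re(Z)/|Z| = 0.02289/1.305 = 0.01754.
Step 5 — Type: Im(Z) = -1.305 ⇒ leading (phase φ = -89.0°).

PF = 0.01754 (leading, φ = -89.0°)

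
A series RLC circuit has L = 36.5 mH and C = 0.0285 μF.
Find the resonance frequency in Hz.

Step 1 — Resonance condition Im(Z)=0 gives ω₀ = 1/√(LC).
Step 2 — ω₀ = 1/√(0.0365·2.85e-08) = 3.1e+04 rad/s.
Step 3 — f₀ = ω₀/(2π) = 4935 Hz.

f₀ = 4935 Hz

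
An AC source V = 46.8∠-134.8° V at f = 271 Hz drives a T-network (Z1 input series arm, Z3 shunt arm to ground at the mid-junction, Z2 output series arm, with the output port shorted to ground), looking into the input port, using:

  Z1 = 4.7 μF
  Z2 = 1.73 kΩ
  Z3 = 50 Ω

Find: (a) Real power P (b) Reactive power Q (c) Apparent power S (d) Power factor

Step 1 — Angular frequency: ω = 2π·f = 2π·271 = 1703 rad/s.
Step 2 — Component impedances:
  Z1: Z = 1/(jωC) = -j/(ω·C) = 0 - j125 Ω
  Z2: Z = R = 1730 Ω
  Z3: Z = R = 50 Ω
Step 3 — With the output port shorted to ground, the output series arm Z2 runs from the junction to ground; the shunt arm Z3 also runs from the junction to ground. They appear in parallel: Z3 || Z2 = 48.6 Ω.
Step 4 — Series with input arm Z1: Z_in = Z1 + (Z3 || Z2) = 48.6 - j125 Ω = 134.1∠-68.7° Ω.
Step 5 — Source phasor: V = 46.8∠-134.8° V = -32.98 - j33.21 V.
Step 6 — Current: I = V / Z = 0.1417 - j0.319 A = 0.3491∠-66.1° A.
Step 7 — Complex power: S = V·I* = 5.921 - j15.23 VA.
Step 8 — Real power: P = Re(S) = 5.921 W.
Step 9 — Reactive power: Q = Im(S) = -15.23 VAR.
Step 10 — Apparent power: |S| = 16.34 VA.
Step 11 — Power factor: PF = P/|S| = 0.3625 (leading).

(a) P = 5.921 W  (b) Q = -15.23 VAR  (c) S = 16.34 VA  (d) PF = 0.3625 (leading)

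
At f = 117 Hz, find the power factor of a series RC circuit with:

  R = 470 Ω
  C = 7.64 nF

Step 1 — Angular frequency: ω = 2π·f = 2π·117 = 735.1 rad/s.
Step 2 — Component impedances:
  R: Z = R = 470 Ω
  C: Z = 1/(jωC) = -j/(ω·C) = 0 - j1.78e+05 Ω
Step 3 — Series combination: Z_total = R + C = 470 - j1.78e+05 Ω = 1.781e+05∠-89.8° Ω.
Step 4 — Power factor: PF = cos(φ) = Re(Z)/|Z| = 470/1.7805e+05 = 0.00264.
Step 5 — Type: Im(Z) = -1.78e+05 ⇒ leading (phase φ = -89.8°).

PF = 0.00264 (leading, φ = -89.8°)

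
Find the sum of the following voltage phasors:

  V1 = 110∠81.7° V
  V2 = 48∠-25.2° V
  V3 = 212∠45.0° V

Step 1 — Convert each phasor to rectangular form:
  V1 = 110·(cos(81.7°) + j·sin(81.7°)) = 15.88 + j108.8 V
  V2 = 48·(cos(-25.2°) + j·sin(-25.2°)) = 43.43 - j20.44 V
  V3 = 212·(cos(45.0°) + j·sin(45.0°)) = 149.9 + j149.9 V
Step 2 — Sum components: V_total = 209.2 + j238.3 V.
Step 3 — Convert to polar: |V_total| = 317.1 V, ∠V_total = 48.7°.

V_total = 317.1∠48.7° V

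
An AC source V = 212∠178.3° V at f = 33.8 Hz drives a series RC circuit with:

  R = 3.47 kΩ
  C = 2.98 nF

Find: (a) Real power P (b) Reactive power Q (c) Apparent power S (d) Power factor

Step 1 — Angular frequency: ω = 2π·f = 2π·33.8 = 212.4 rad/s.
Step 2 — Component impedances:
  R: Z = R = 3470 Ω
  C: Z = 1/(jωC) = -j/(ω·C) = 0 - j1.58e+06 Ω
Step 3 — Series combination: Z_total = R + C = 3470 - j1.58e+06 Ω = 1.58e+06∠-89.9° Ω.
Step 4 — Source phasor: V = 212∠178.3° V = -211.9 + j6.289 V.
Step 5 — Current: I = V / Z = -4.275e-06 - j0.0001341 A = 0.0001342∠-91.8° A.
Step 6 — Complex power: S = V·I* = 6.246e-05 - j0.02844 VA.
Step 7 — Real power: P = Re(S) = 6.246e-05 W.
Step 8 — Reactive power: Q = Im(S) = -0.02844 VAR.
Step 9 — Apparent power: |S| = 0.02844 VA.
Step 10 — Power factor: PF = P/|S| = 0.002196 (leading).

(a) P = 6.246e-05 W  (b) Q = -0.02844 VAR  (c) S = 0.02844 VA  (d) PF = 0.002196 (leading)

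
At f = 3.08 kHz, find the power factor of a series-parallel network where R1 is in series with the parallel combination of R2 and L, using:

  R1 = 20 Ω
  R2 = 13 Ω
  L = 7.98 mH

Step 1 — Angular frequency: ω = 2π·f = 2π·3080 = 1.935e+04 rad/s.
Step 2 — Component impedances:
  R1: Z = R = 20 Ω
  R2: Z = R = 13 Ω
  L: Z = jωL = j·1.935e+04·0.00798 = 0 + j154.4 Ω
Step 3 — Parallel branch: R2 || L = 1/(1/R2 + 1/L) = 12.91 + j1.087 Ω.
Step 4 — Series with R1: Z_total = R1 + (R2 || L) = 32.91 + j1.087 Ω = 32.93∠1.9° Ω.
Step 5 — Power factor: PF = cos(φ) = Re(Z)/|Z| = 32.909/32.926 = 0.9995.
Step 6 — Type: Im(Z) = 1.087 ⇒ lagging (phase φ = 1.9°).

PF = 0.9995 (lagging, φ = 1.9°)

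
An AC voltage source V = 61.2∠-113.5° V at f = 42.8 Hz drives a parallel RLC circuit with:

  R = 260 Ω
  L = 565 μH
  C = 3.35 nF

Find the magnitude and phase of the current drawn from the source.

Step 1 — Angular frequency: ω = 2π·f = 2π·42.8 = 268.9 rad/s.
Step 2 — Component impedances:
  R: Z = R = 260 Ω
  L: Z = jωL = j·268.9·0.000565 = 0 + j0.1519 Ω
  C: Z = 1/(jωC) = -j/(ω·C) = 0 - j1.11e+06 Ω
Step 3 — Parallel combination: 1/Z_total = 1/R + 1/L + 1/C; Z_total = 8.879e-05 + j0.1519 Ω = 0.1519∠90.0° Ω.
Step 4 — Source phasor: V = 61.2∠-113.5° V = -24.4 - j56.12 V.
Step 5 — Ohm's law: I = V / Z_total = (-24.4 - j56.12) / (8.879e-05 + j0.1519) = -369.5 + j160.4 A.
Step 6 — Convert to polar: |I| = 402.8 A, ∠I = 156.5°.

I = 402.8∠156.5° A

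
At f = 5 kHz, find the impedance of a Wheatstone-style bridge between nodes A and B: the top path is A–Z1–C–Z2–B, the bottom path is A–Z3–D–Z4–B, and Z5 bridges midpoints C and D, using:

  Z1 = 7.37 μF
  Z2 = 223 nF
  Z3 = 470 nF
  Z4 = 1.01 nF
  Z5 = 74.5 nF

Step 1 — Angular frequency: ω = 2π·f = 2π·5000 = 3.142e+04 rad/s.
Step 2 — Component impedances:
  Z1: Z = 1/(jωC) = -j/(ω·C) = 0 - j4.319 Ω
  Z2: Z = 1/(jωC) = -j/(ω·C) = 0 - j142.7 Ω
  Z3: Z = 1/(jωC) = -j/(ω·C) = 0 - j67.73 Ω
  Z4: Z = 1/(jωC) = -j/(ω·C) = 0 - j3.152e+04 Ω
  Z5: Z = 1/(jωC) = -j/(ω·C) = 0 - j427.3 Ω
Step 3 — Bridge requires nodal analysis (the Z5 bridge couples midpoints C and D, so the two paths cannot be reduced to a simple series/parallel combination). Setting node B to ground and injecting 1 A at node A, the 3-node admittance system at A, C, D solves to V_A = Z_AB = 0 - j146.3 Ω = 146.3∠-90.0° Ω.

Z = 0 - j146.3 Ω = 146.3∠-90.0° Ω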